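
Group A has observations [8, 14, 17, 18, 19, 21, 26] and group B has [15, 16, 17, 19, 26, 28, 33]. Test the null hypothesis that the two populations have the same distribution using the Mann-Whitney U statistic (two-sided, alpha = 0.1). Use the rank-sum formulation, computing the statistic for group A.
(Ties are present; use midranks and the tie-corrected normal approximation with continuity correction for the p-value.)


Step 1: Combine and sort all 14 observations; assign midranks.
sorted (value, group): (8,X), (14,X), (15,Y), (16,Y), (17,X), (17,Y), (18,X), (19,X), (19,Y), (21,X), (26,X), (26,Y), (28,Y), (33,Y)
ranks: 8->1, 14->2, 15->3, 16->4, 17->5.5, 17->5.5, 18->7, 19->8.5, 19->8.5, 21->10, 26->11.5, 26->11.5, 28->13, 33->14
Step 2: Rank sum for X: R1 = 1 + 2 + 5.5 + 7 + 8.5 + 10 + 11.5 = 45.5.
Step 3: U_X = R1 - n1(n1+1)/2 = 45.5 - 7*8/2 = 45.5 - 28 = 17.5.
       U_Y = n1*n2 - U_X = 49 - 17.5 = 31.5.
Step 4: Ties are present, so use the tie-corrected normal approximation (with continuity correction) for the p-value.
Step 5: p-value = 0.404681; compare to alpha = 0.1. fail to reject H0.

U_X = 17.5, p = 0.404681, fail to reject H0 at alpha = 0.1.


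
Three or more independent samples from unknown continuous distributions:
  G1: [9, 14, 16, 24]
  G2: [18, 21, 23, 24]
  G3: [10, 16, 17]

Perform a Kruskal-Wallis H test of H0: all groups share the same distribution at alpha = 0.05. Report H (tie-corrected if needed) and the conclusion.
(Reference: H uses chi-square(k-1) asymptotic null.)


Step 1: Combine all N = 11 observations and assign midranks.
sorted (value, group, rank): (9,G1,1), (10,G3,2), (14,G1,3), (16,G1,4.5), (16,G3,4.5), (17,G3,6), (18,G2,7), (21,G2,8), (23,G2,9), (24,G1,10.5), (24,G2,10.5)
Step 2: Sum ranks within each group.
R_1 = 19 (n_1 = 4)
R_2 = 34.5 (n_2 = 4)
R_3 = 12.5 (n_3 = 3)
Step 3: H = 12/(N(N+1)) * sum(R_i^2/n_i) - 3(N+1)
     = 12/(11*12) * (19^2/4 + 34.5^2/4 + 12.5^2/3) - 3*12
     = 0.090909 * 439.896 - 36
     = 3.990530.
Step 4: Ties present; correction factor C = 1 - 12/(11^3 - 11) = 0.990909. Corrected H = 3.990530 / 0.990909 = 4.027141.
Step 5: Under H0, H ~ chi^2(2); p-value = 0.133511.
Step 6: alpha = 0.05. fail to reject H0.

H = 4.0271, df = 2, p = 0.133511, fail to reject H0.


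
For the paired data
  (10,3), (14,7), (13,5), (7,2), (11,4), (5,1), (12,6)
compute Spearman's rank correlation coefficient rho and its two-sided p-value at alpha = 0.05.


Step 1: Rank x and y separately (midranks; no ties here).
rank(x): 10->3, 14->7, 13->6, 7->2, 11->4, 5->1, 12->5
rank(y): 3->3, 7->7, 5->5, 2->2, 4->4, 1->1, 6->6
Step 2: d_i = R_x(i) - R_y(i); compute d_i^2.
  (3-3)^2=0, (7-7)^2=0, (6-5)^2=1, (2-2)^2=0, (4-4)^2=0, (1-1)^2=0, (5-6)^2=1
sum(d^2) = 2.
Step 3: rho = 1 - 6*2 / (7*(7^2 - 1)) = 1 - 12/336 = 0.964286.
Step 4: Under H0, t = rho * sqrt((n-2)/(1-rho^2)) = 8.1408 ~ t(5).
Step 5: Two-sided p-value from the t-distribution with 5 df = 0.000454.
Step 6: alpha = 0.05. reject H0.

rho = 0.9643, p = 0.000454, reject H0 at alpha = 0.05.


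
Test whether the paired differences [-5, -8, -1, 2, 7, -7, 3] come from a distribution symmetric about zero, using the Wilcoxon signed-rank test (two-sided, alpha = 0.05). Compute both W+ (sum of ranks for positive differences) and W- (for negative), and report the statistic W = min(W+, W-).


Step 1: Drop any zero differences (none here) and take |d_i|.
|d| = [5, 8, 1, 2, 7, 7, 3]
Step 2: Midrank |d_i| (ties get averaged ranks).
ranks: |5|->4, |8|->7, |1|->1, |2|->2, |7|->5.5, |7|->5.5, |3|->3
Step 3: Attach original signs; sum ranks with positive sign and with negative sign.
W+ = 2 + 5.5 + 3 = 10.5
W- = 4 + 7 + 1 + 5.5 = 17.5
(Check: W+ + W- = 28 should equal n(n+1)/2 = 28.)
Step 4: Test statistic W = min(W+, W-) = 10.5.
Step 5: Ties in |d|, so use the tie-corrected normal approximation.
        E[W] = n(n+1)/4 = 7*8/4 = 14.
        Tie groups: |d|=7 (t=2); sum(t^3 - t) = 6.
        Var[W] = n(n+1)(2n+1)/24 - sum(t^3-t)/48 = 840/24 - 6/48 = 34.875.
        z = (W - E[W]) / sqrt(Var[W]) = (10.5 - 14) / 5.9055 = -0.5927.
        Two-sided p = 2*Phi(z) = 0.553404.
Step 6: alpha = 0.05. fail to reject H0.

W+ = 10.5, W- = 17.5, W = min = 10.5, p = 0.553404, fail to reject H0.


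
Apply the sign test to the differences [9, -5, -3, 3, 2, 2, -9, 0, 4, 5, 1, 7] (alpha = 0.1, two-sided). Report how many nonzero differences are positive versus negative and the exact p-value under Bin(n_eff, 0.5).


Step 1: Discard zero differences. Original n = 12; n_eff = number of nonzero differences = 11.
Nonzero differences (with sign): +9, -5, -3, +3, +2, +2, -9, +4, +5, +1, +7
Step 2: Count signs: positive = 8, negative = 3.
Step 3: Under H0: P(positive) = 0.5, so the number of positives S ~ Bin(11, 0.5).
Step 4: Two-sided exact p-value = sum of Bin(11,0.5) probabilities at or below the observed probability = 0.226562.
Step 5: alpha = 0.1. fail to reject H0.

n_eff = 11, pos = 8, neg = 3, p = 0.226562, fail to reject H0.


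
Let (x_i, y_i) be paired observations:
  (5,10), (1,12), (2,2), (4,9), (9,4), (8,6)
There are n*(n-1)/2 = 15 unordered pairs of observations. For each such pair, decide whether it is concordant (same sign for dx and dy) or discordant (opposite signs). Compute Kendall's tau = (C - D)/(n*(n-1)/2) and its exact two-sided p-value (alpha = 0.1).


Step 1: Enumerate the 15 unordered pairs (i,j) with i<j and classify each by sign(x_j-x_i) * sign(y_j-y_i).
  (1,2):dx=-4,dy=+2->D; (1,3):dx=-3,dy=-8->C; (1,4):dx=-1,dy=-1->C; (1,5):dx=+4,dy=-6->D
  (1,6):dx=+3,dy=-4->D; (2,3):dx=+1,dy=-10->D; (2,4):dx=+3,dy=-3->D; (2,5):dx=+8,dy=-8->D
  (2,6):dx=+7,dy=-6->D; (3,4):dx=+2,dy=+7->C; (3,5):dx=+7,dy=+2->C; (3,6):dx=+6,dy=+4->C
  (4,5):dx=+5,dy=-5->D; (4,6):dx=+4,dy=-3->D; (5,6):dx=-1,dy=+2->D
Step 2: C = 5, D = 10, total pairs = 15.
Step 3: tau = (C - D)/(n(n-1)/2) = (5 - 10)/15 = -0.333333.
Step 4: Exact two-sided p-value (enumerate n! = 720 permutations of y under H0): p = 0.469444.
Step 5: alpha = 0.1. fail to reject H0.

tau_b = -0.3333 (C=5, D=10), p = 0.469444, fail to reject H0.


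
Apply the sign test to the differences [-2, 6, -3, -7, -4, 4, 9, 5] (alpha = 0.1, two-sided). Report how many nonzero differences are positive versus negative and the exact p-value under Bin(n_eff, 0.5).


Step 1: Discard zero differences. Original n = 8; n_eff = number of nonzero differences = 8.
Nonzero differences (with sign): -2, +6, -3, -7, -4, +4, +9, +5
Step 2: Count signs: positive = 4, negative = 4.
Step 3: Under H0: P(positive) = 0.5, so the number of positives S ~ Bin(8, 0.5).
Step 4: Two-sided exact p-value = sum of Bin(8,0.5) probabilities at or below the observed probability = 1.000000.
Step 5: alpha = 0.1. fail to reject H0.

n_eff = 8, pos = 4, neg = 4, p = 1.000000, fail to reject H0.


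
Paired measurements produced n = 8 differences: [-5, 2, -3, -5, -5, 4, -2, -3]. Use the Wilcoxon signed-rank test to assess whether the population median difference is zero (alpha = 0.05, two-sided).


Step 1: Drop any zero differences (none here) and take |d_i|.
|d| = [5, 2, 3, 5, 5, 4, 2, 3]
Step 2: Midrank |d_i| (ties get averaged ranks).
ranks: |5|->7, |2|->1.5, |3|->3.5, |5|->7, |5|->7, |4|->5, |2|->1.5, |3|->3.5
Step 3: Attach original signs; sum ranks with positive sign and with negative sign.
W+ = 1.5 + 5 = 6.5
W- = 7 + 3.5 + 7 + 7 + 1.5 + 3.5 = 29.5
(Check: W+ + W- = 36 should equal n(n+1)/2 = 36.)
Step 4: Test statistic W = min(W+, W-) = 6.5.
Step 5: Ties in |d|, so use the tie-corrected normal approximation.
        E[W] = n(n+1)/4 = 8*9/4 = 18.
        Tie groups: |d|=2 (t=2), |d|=3 (t=2), |d|=5 (t=3); sum(t^3 - t) = 36.
        Var[W] = n(n+1)(2n+1)/24 - sum(t^3-t)/48 = 1224/24 - 36/48 = 50.25.
        z = (W - E[W]) / sqrt(Var[W]) = (6.5 - 18) / 7.0887 = -1.6223.
        Two-sided p = 2*Phi(z) = 0.104740.
Step 6: alpha = 0.05. fail to reject H0.

W+ = 6.5, W- = 29.5, W = min = 6.5, p = 0.104740, fail to reject H0.


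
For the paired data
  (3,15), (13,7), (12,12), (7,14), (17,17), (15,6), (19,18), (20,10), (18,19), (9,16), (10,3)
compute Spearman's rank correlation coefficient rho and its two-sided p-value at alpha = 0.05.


Step 1: Rank x and y separately (midranks; no ties here).
rank(x): 3->1, 13->6, 12->5, 7->2, 17->8, 15->7, 19->10, 20->11, 18->9, 9->3, 10->4
rank(y): 15->7, 7->3, 12->5, 14->6, 17->9, 6->2, 18->10, 10->4, 19->11, 16->8, 3->1
Step 2: d_i = R_x(i) - R_y(i); compute d_i^2.
  (1-7)^2=36, (6-3)^2=9, (5-5)^2=0, (2-6)^2=16, (8-9)^2=1, (7-2)^2=25, (10-10)^2=0, (11-4)^2=49, (9-11)^2=4, (3-8)^2=25, (4-1)^2=9
sum(d^2) = 174.
Step 3: rho = 1 - 6*174 / (11*(11^2 - 1)) = 1 - 1044/1320 = 0.209091.
Step 4: Under H0, t = rho * sqrt((n-2)/(1-rho^2)) = 0.6415 ~ t(9).
Step 5: Two-sided p-value from the t-distribution with 9 df = 0.537221.
Step 6: alpha = 0.05. fail to reject H0.

rho = 0.2091, p = 0.537221, fail to reject H0 at alpha = 0.05.


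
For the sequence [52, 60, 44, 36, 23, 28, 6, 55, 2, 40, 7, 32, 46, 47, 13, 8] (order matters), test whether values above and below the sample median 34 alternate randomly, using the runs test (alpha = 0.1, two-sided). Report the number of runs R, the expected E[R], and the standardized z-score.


Step 1: Compute median = 34; label A = above, B = below.
Labels in order: AAAABBBABABBAABB  (n_A = 8, n_B = 8)
Step 2: Count runs R = 8.
Step 3: Under H0 (random ordering), E[R] = 2*n_A*n_B/(n_A+n_B) + 1 = 2*8*8/16 + 1 = 9.0000.
        Var[R] = 2*n_A*n_B*(2*n_A*n_B - n_A - n_B) / ((n_A+n_B)^2 * (n_A+n_B-1)) = 14336/3840 = 3.7333.
        SD[R] = 1.9322.
Step 4: Continuity-corrected z = (R + 0.5 - E[R]) / SD[R] = (8 + 0.5 - 9.0000) / 1.9322 = -0.2588.
Step 5: Two-sided p-value via normal approximation = 2*(1 - Phi(|z|)) = 0.795809.
Step 6: alpha = 0.1. fail to reject H0.

R = 8, z = -0.2588, p = 0.795809, fail to reject H0.


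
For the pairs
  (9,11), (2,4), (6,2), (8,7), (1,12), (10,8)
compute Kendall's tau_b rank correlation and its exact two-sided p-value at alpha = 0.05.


Step 1: Enumerate the 15 unordered pairs (i,j) with i<j and classify each by sign(x_j-x_i) * sign(y_j-y_i).
  (1,2):dx=-7,dy=-7->C; (1,3):dx=-3,dy=-9->C; (1,4):dx=-1,dy=-4->C; (1,5):dx=-8,dy=+1->D
  (1,6):dx=+1,dy=-3->D; (2,3):dx=+4,dy=-2->D; (2,4):dx=+6,dy=+3->C; (2,5):dx=-1,dy=+8->D
  (2,6):dx=+8,dy=+4->C; (3,4):dx=+2,dy=+5->C; (3,5):dx=-5,dy=+10->D; (3,6):dx=+4,dy=+6->C
  (4,5):dx=-7,dy=+5->D; (4,6):dx=+2,dy=+1->C; (5,6):dx=+9,dy=-4->D
Step 2: C = 8, D = 7, total pairs = 15.
Step 3: tau = (C - D)/(n(n-1)/2) = (8 - 7)/15 = 0.066667.
Step 4: Exact two-sided p-value (enumerate n! = 720 permutations of y under H0): p = 1.000000.
Step 5: alpha = 0.05. fail to reject H0.

tau_b = 0.0667 (C=8, D=7), p = 1.000000, fail to reject H0.


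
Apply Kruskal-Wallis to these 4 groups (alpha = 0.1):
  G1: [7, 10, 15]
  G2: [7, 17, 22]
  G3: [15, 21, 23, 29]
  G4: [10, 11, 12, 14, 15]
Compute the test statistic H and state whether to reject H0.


Step 1: Combine all N = 15 observations and assign midranks.
sorted (value, group, rank): (7,G1,1.5), (7,G2,1.5), (10,G1,3.5), (10,G4,3.5), (11,G4,5), (12,G4,6), (14,G4,7), (15,G1,9), (15,G3,9), (15,G4,9), (17,G2,11), (21,G3,12), (22,G2,13), (23,G3,14), (29,G3,15)
Step 2: Sum ranks within each group.
R_1 = 14 (n_1 = 3)
R_2 = 25.5 (n_2 = 3)
R_3 = 50 (n_3 = 4)
R_4 = 30.5 (n_4 = 5)
Step 3: H = 12/(N(N+1)) * sum(R_i^2/n_i) - 3(N+1)
     = 12/(15*16) * (14^2/3 + 25.5^2/3 + 50^2/4 + 30.5^2/5) - 3*16
     = 0.050000 * 1093.13 - 48
     = 6.656667.
Step 4: Ties present; correction factor C = 1 - 36/(15^3 - 15) = 0.989286. Corrected H = 6.656667 / 0.989286 = 6.728761.
Step 5: Under H0, H ~ chi^2(3); p-value = 0.081064.
Step 6: alpha = 0.1. reject H0.

H = 6.7288, df = 3, p = 0.081064, reject H0.


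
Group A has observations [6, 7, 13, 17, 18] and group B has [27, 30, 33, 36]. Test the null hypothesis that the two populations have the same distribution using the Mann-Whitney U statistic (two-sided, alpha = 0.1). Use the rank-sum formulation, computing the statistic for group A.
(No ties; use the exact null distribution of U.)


Step 1: Combine and sort all 9 observations; assign midranks.
sorted (value, group): (6,X), (7,X), (13,X), (17,X), (18,X), (27,Y), (30,Y), (33,Y), (36,Y)
ranks: 6->1, 7->2, 13->3, 17->4, 18->5, 27->6, 30->7, 33->8, 36->9
Step 2: Rank sum for X: R1 = 1 + 2 + 3 + 4 + 5 = 15.
Step 3: U_X = R1 - n1(n1+1)/2 = 15 - 5*6/2 = 15 - 15 = 0.
       U_Y = n1*n2 - U_X = 20 - 0 = 20.
Step 4: No ties, so the exact null distribution of U (based on enumerating the C(9,5) = 126 equally likely rank assignments) gives the two-sided p-value.
Step 5: p-value = 0.015873; compare to alpha = 0.1. reject H0.

U_X = 0, p = 0.015873, reject H0 at alpha = 0.1.


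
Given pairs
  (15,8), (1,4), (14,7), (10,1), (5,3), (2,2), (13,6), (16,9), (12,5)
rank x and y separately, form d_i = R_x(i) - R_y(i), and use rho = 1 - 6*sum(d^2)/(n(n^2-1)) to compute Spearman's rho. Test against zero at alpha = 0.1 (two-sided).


Step 1: Rank x and y separately (midranks; no ties here).
rank(x): 15->8, 1->1, 14->7, 10->4, 5->3, 2->2, 13->6, 16->9, 12->5
rank(y): 8->8, 4->4, 7->7, 1->1, 3->3, 2->2, 6->6, 9->9, 5->5
Step 2: d_i = R_x(i) - R_y(i); compute d_i^2.
  (8-8)^2=0, (1-4)^2=9, (7-7)^2=0, (4-1)^2=9, (3-3)^2=0, (2-2)^2=0, (6-6)^2=0, (9-9)^2=0, (5-5)^2=0
sum(d^2) = 18.
Step 3: rho = 1 - 6*18 / (9*(9^2 - 1)) = 1 - 108/720 = 0.850000.
Step 4: Under H0, t = rho * sqrt((n-2)/(1-rho^2)) = 4.2691 ~ t(7).
Step 5: Two-sided p-value from the t-distribution with 7 df = 0.003705.
Step 6: alpha = 0.1. reject H0.

rho = 0.8500, p = 0.003705, reject H0 at alpha = 0.1.


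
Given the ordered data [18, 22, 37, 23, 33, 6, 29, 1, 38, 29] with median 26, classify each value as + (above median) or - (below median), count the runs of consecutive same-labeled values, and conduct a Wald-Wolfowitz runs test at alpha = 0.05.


Step 1: Compute median = 26; label A = above, B = below.
Labels in order: BBABABABAA  (n_A = 5, n_B = 5)
Step 2: Count runs R = 8.
Step 3: Under H0 (random ordering), E[R] = 2*n_A*n_B/(n_A+n_B) + 1 = 2*5*5/10 + 1 = 6.0000.
        Var[R] = 2*n_A*n_B*(2*n_A*n_B - n_A - n_B) / ((n_A+n_B)^2 * (n_A+n_B-1)) = 2000/900 = 2.2222.
        SD[R] = 1.4907.
Step 4: Continuity-corrected z = (R - 0.5 - E[R]) / SD[R] = (8 - 0.5 - 6.0000) / 1.4907 = 1.0062.
Step 5: Two-sided p-value via normal approximation = 2*(1 - Phi(|z|)) = 0.314305.
Step 6: alpha = 0.05. fail to reject H0.

R = 8, z = 1.0062, p = 0.314305, fail to reject H0.


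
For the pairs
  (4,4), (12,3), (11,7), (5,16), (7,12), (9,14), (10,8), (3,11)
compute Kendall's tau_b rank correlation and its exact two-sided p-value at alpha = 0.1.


Step 1: Enumerate the 28 unordered pairs (i,j) with i<j and classify each by sign(x_j-x_i) * sign(y_j-y_i).
  (1,2):dx=+8,dy=-1->D; (1,3):dx=+7,dy=+3->C; (1,4):dx=+1,dy=+12->C; (1,5):dx=+3,dy=+8->C
  (1,6):dx=+5,dy=+10->C; (1,7):dx=+6,dy=+4->C; (1,8):dx=-1,dy=+7->D; (2,3):dx=-1,dy=+4->D
  (2,4):dx=-7,dy=+13->D; (2,5):dx=-5,dy=+9->D; (2,6):dx=-3,dy=+11->D; (2,7):dx=-2,dy=+5->D
  (2,8):dx=-9,dy=+8->D; (3,4):dx=-6,dy=+9->D; (3,5):dx=-4,dy=+5->D; (3,6):dx=-2,dy=+7->D
  (3,7):dx=-1,dy=+1->D; (3,8):dx=-8,dy=+4->D; (4,5):dx=+2,dy=-4->D; (4,6):dx=+4,dy=-2->D
  (4,7):dx=+5,dy=-8->D; (4,8):dx=-2,dy=-5->C; (5,6):dx=+2,dy=+2->C; (5,7):dx=+3,dy=-4->D
  (5,8):dx=-4,dy=-1->C; (6,7):dx=+1,dy=-6->D; (6,8):dx=-6,dy=-3->C; (7,8):dx=-7,dy=+3->D
Step 2: C = 9, D = 19, total pairs = 28.
Step 3: tau = (C - D)/(n(n-1)/2) = (9 - 19)/28 = -0.357143.
Step 4: Exact two-sided p-value (enumerate n! = 40320 permutations of y under H0): p = 0.275099.
Step 5: alpha = 0.1. fail to reject H0.

tau_b = -0.3571 (C=9, D=19), p = 0.275099, fail to reject H0.


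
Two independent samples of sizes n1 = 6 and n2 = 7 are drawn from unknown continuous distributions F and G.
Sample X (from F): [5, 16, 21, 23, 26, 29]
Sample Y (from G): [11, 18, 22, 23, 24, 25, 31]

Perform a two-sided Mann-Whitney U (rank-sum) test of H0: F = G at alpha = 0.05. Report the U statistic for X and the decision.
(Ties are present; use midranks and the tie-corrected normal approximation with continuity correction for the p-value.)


Step 1: Combine and sort all 13 observations; assign midranks.
sorted (value, group): (5,X), (11,Y), (16,X), (18,Y), (21,X), (22,Y), (23,X), (23,Y), (24,Y), (25,Y), (26,X), (29,X), (31,Y)
ranks: 5->1, 11->2, 16->3, 18->4, 21->5, 22->6, 23->7.5, 23->7.5, 24->9, 25->10, 26->11, 29->12, 31->13
Step 2: Rank sum for X: R1 = 1 + 3 + 5 + 7.5 + 11 + 12 = 39.5.
Step 3: U_X = R1 - n1(n1+1)/2 = 39.5 - 6*7/2 = 39.5 - 21 = 18.5.
       U_Y = n1*n2 - U_X = 42 - 18.5 = 23.5.
Step 4: Ties are present, so use the tie-corrected normal approximation (with continuity correction) for the p-value.
Step 5: p-value = 0.774796; compare to alpha = 0.05. fail to reject H0.

U_X = 18.5, p = 0.774796, fail to reject H0 at alpha = 0.05.


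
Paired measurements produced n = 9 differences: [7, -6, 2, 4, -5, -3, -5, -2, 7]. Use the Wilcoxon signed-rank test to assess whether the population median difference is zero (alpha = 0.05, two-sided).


Step 1: Drop any zero differences (none here) and take |d_i|.
|d| = [7, 6, 2, 4, 5, 3, 5, 2, 7]
Step 2: Midrank |d_i| (ties get averaged ranks).
ranks: |7|->8.5, |6|->7, |2|->1.5, |4|->4, |5|->5.5, |3|->3, |5|->5.5, |2|->1.5, |7|->8.5
Step 3: Attach original signs; sum ranks with positive sign and with negative sign.
W+ = 8.5 + 1.5 + 4 + 8.5 = 22.5
W- = 7 + 5.5 + 3 + 5.5 + 1.5 = 22.5
(Check: W+ + W- = 45 should equal n(n+1)/2 = 45.)
Step 4: Test statistic W = min(W+, W-) = 22.5.
Step 5: Ties in |d|, so use the tie-corrected normal approximation.
        E[W] = n(n+1)/4 = 9*10/4 = 22.5.
        Tie groups: |d|=2 (t=2), |d|=5 (t=2), |d|=7 (t=2); sum(t^3 - t) = 18.
        Var[W] = n(n+1)(2n+1)/24 - sum(t^3-t)/48 = 1710/24 - 18/48 = 70.875.
        z = (W - E[W]) / sqrt(Var[W]) = (22.5 - 22.5) / 8.4187 = 0.0000.
        Two-sided p = 2*Phi(z) = 1.000000.
Step 6: alpha = 0.05. fail to reject H0.

W+ = 22.5, W- = 22.5, W = min = 22.5, p = 1.000000, fail to reject H0.


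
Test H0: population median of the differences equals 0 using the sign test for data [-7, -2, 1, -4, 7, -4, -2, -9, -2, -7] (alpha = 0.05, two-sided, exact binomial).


Step 1: Discard zero differences. Original n = 10; n_eff = number of nonzero differences = 10.
Nonzero differences (with sign): -7, -2, +1, -4, +7, -4, -2, -9, -2, -7
Step 2: Count signs: positive = 2, negative = 8.
Step 3: Under H0: P(positive) = 0.5, so the number of positives S ~ Bin(10, 0.5).
Step 4: Two-sided exact p-value = sum of Bin(10,0.5) probabilities at or below the observed probability = 0.109375.
Step 5: alpha = 0.05. fail to reject H0.

n_eff = 10, pos = 2, neg = 8, p = 0.109375, fail to reject H0.


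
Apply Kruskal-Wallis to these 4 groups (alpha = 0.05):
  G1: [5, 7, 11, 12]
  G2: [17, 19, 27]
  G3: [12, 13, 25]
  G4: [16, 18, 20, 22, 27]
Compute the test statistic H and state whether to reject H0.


Step 1: Combine all N = 15 observations and assign midranks.
sorted (value, group, rank): (5,G1,1), (7,G1,2), (11,G1,3), (12,G1,4.5), (12,G3,4.5), (13,G3,6), (16,G4,7), (17,G2,8), (18,G4,9), (19,G2,10), (20,G4,11), (22,G4,12), (25,G3,13), (27,G2,14.5), (27,G4,14.5)
Step 2: Sum ranks within each group.
R_1 = 10.5 (n_1 = 4)
R_2 = 32.5 (n_2 = 3)
R_3 = 23.5 (n_3 = 3)
R_4 = 53.5 (n_4 = 5)
Step 3: H = 12/(N(N+1)) * sum(R_i^2/n_i) - 3(N+1)
     = 12/(15*16) * (10.5^2/4 + 32.5^2/3 + 23.5^2/3 + 53.5^2/5) - 3*16
     = 0.050000 * 1136.18 - 48
     = 8.808958.
Step 4: Ties present; correction factor C = 1 - 12/(15^3 - 15) = 0.996429. Corrected H = 8.808958 / 0.996429 = 8.840532.
Step 5: Under H0, H ~ chi^2(3); p-value = 0.031488.
Step 6: alpha = 0.05. reject H0.

H = 8.8405, df = 3, p = 0.031488, reject H0.


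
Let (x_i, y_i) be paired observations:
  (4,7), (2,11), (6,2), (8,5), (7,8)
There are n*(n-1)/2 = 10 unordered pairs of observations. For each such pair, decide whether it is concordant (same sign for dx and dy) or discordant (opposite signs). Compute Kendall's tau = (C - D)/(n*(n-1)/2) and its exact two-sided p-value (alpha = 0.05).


Step 1: Enumerate the 10 unordered pairs (i,j) with i<j and classify each by sign(x_j-x_i) * sign(y_j-y_i).
  (1,2):dx=-2,dy=+4->D; (1,3):dx=+2,dy=-5->D; (1,4):dx=+4,dy=-2->D; (1,5):dx=+3,dy=+1->C
  (2,3):dx=+4,dy=-9->D; (2,4):dx=+6,dy=-6->D; (2,5):dx=+5,dy=-3->D; (3,4):dx=+2,dy=+3->C
  (3,5):dx=+1,dy=+6->C; (4,5):dx=-1,dy=+3->D
Step 2: C = 3, D = 7, total pairs = 10.
Step 3: tau = (C - D)/(n(n-1)/2) = (3 - 7)/10 = -0.400000.
Step 4: Exact two-sided p-value (enumerate n! = 120 permutations of y under H0): p = 0.483333.
Step 5: alpha = 0.05. fail to reject H0.

tau_b = -0.4000 (C=3, D=7), p = 0.483333, fail to reject H0.


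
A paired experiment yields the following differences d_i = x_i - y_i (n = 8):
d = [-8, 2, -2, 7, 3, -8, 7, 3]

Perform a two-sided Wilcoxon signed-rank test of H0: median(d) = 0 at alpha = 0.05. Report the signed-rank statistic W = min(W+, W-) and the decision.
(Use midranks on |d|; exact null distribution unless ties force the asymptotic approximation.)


Step 1: Drop any zero differences (none here) and take |d_i|.
|d| = [8, 2, 2, 7, 3, 8, 7, 3]
Step 2: Midrank |d_i| (ties get averaged ranks).
ranks: |8|->7.5, |2|->1.5, |2|->1.5, |7|->5.5, |3|->3.5, |8|->7.5, |7|->5.5, |3|->3.5
Step 3: Attach original signs; sum ranks with positive sign and with negative sign.
W+ = 1.5 + 5.5 + 3.5 + 5.5 + 3.5 = 19.5
W- = 7.5 + 1.5 + 7.5 = 16.5
(Check: W+ + W- = 36 should equal n(n+1)/2 = 36.)
Step 4: Test statistic W = min(W+, W-) = 16.5.
Step 5: Ties in |d|, so use the tie-corrected normal approximation.
        E[W] = n(n+1)/4 = 8*9/4 = 18.
        Tie groups: |d|=2 (t=2), |d|=3 (t=2), |d|=7 (t=2), |d|=8 (t=2); sum(t^3 - t) = 24.
        Var[W] = n(n+1)(2n+1)/24 - sum(t^3-t)/48 = 1224/24 - 24/48 = 50.5.
        z = (W - E[W]) / sqrt(Var[W]) = (16.5 - 18) / 7.1063 = -0.2111.
        Two-sided p = 2*Phi(z) = 0.832825.
Step 6: alpha = 0.05. fail to reject H0.

W+ = 19.5, W- = 16.5, W = min = 16.5, p = 0.832825, fail to reject H0.


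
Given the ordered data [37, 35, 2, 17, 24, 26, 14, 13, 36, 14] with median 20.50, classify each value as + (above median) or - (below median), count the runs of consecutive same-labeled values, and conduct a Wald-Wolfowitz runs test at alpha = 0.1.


Step 1: Compute median = 20.50; label A = above, B = below.
Labels in order: AABBAABBAB  (n_A = 5, n_B = 5)
Step 2: Count runs R = 6.
Step 3: Under H0 (random ordering), E[R] = 2*n_A*n_B/(n_A+n_B) + 1 = 2*5*5/10 + 1 = 6.0000.
        Var[R] = 2*n_A*n_B*(2*n_A*n_B - n_A - n_B) / ((n_A+n_B)^2 * (n_A+n_B-1)) = 2000/900 = 2.2222.
        SD[R] = 1.4907.
Step 4: R = E[R], so z = 0 with no continuity correction.
Step 5: Two-sided p-value via normal approximation = 2*(1 - Phi(|z|)) = 1.000000.
Step 6: alpha = 0.1. fail to reject H0.

R = 6, z = 0.0000, p = 1.000000, fail to reject H0.


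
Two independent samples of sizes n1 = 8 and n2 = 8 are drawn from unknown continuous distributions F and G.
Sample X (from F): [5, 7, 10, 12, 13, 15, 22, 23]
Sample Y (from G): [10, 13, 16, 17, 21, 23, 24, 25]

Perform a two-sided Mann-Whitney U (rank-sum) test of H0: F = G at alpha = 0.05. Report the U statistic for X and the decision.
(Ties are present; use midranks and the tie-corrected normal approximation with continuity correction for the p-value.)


Step 1: Combine and sort all 16 observations; assign midranks.
sorted (value, group): (5,X), (7,X), (10,X), (10,Y), (12,X), (13,X), (13,Y), (15,X), (16,Y), (17,Y), (21,Y), (22,X), (23,X), (23,Y), (24,Y), (25,Y)
ranks: 5->1, 7->2, 10->3.5, 10->3.5, 12->5, 13->6.5, 13->6.5, 15->8, 16->9, 17->10, 21->11, 22->12, 23->13.5, 23->13.5, 24->15, 25->16
Step 2: Rank sum for X: R1 = 1 + 2 + 3.5 + 5 + 6.5 + 8 + 12 + 13.5 = 51.5.
Step 3: U_X = R1 - n1(n1+1)/2 = 51.5 - 8*9/2 = 51.5 - 36 = 15.5.
       U_Y = n1*n2 - U_X = 64 - 15.5 = 48.5.
Step 4: Ties are present, so use the tie-corrected normal approximation (with continuity correction) for the p-value.
Step 5: p-value = 0.092171; compare to alpha = 0.05. fail to reject H0.

U_X = 15.5, p = 0.092171, fail to reject H0 at alpha = 0.05.


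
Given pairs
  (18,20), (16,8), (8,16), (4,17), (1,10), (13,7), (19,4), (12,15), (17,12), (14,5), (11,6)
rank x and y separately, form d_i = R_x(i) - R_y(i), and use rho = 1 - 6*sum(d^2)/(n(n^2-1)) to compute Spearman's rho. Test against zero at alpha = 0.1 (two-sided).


Step 1: Rank x and y separately (midranks; no ties here).
rank(x): 18->10, 16->8, 8->3, 4->2, 1->1, 13->6, 19->11, 12->5, 17->9, 14->7, 11->4
rank(y): 20->11, 8->5, 16->9, 17->10, 10->6, 7->4, 4->1, 15->8, 12->7, 5->2, 6->3
Step 2: d_i = R_x(i) - R_y(i); compute d_i^2.
  (10-11)^2=1, (8-5)^2=9, (3-9)^2=36, (2-10)^2=64, (1-6)^2=25, (6-4)^2=4, (11-1)^2=100, (5-8)^2=9, (9-7)^2=4, (7-2)^2=25, (4-3)^2=1
sum(d^2) = 278.
Step 3: rho = 1 - 6*278 / (11*(11^2 - 1)) = 1 - 1668/1320 = -0.263636.
Step 4: Under H0, t = rho * sqrt((n-2)/(1-rho^2)) = -0.8199 ~ t(9).
Step 5: Two-sided p-value from the t-distribution with 9 df = 0.433441.
Step 6: alpha = 0.1. fail to reject H0.

rho = -0.2636, p = 0.433441, fail to reject H0 at alpha = 0.1.


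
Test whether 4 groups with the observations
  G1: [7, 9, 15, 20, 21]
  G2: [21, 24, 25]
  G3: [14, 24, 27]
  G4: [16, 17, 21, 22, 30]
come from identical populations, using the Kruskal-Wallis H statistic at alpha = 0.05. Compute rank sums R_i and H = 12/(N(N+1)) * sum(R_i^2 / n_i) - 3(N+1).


Step 1: Combine all N = 16 observations and assign midranks.
sorted (value, group, rank): (7,G1,1), (9,G1,2), (14,G3,3), (15,G1,4), (16,G4,5), (17,G4,6), (20,G1,7), (21,G1,9), (21,G2,9), (21,G4,9), (22,G4,11), (24,G2,12.5), (24,G3,12.5), (25,G2,14), (27,G3,15), (30,G4,16)
Step 2: Sum ranks within each group.
R_1 = 23 (n_1 = 5)
R_2 = 35.5 (n_2 = 3)
R_3 = 30.5 (n_3 = 3)
R_4 = 47 (n_4 = 5)
Step 3: H = 12/(N(N+1)) * sum(R_i^2/n_i) - 3(N+1)
     = 12/(16*17) * (23^2/5 + 35.5^2/3 + 30.5^2/3 + 47^2/5) - 3*17
     = 0.044118 * 1277.77 - 51
     = 5.372059.
Step 4: Ties present; correction factor C = 1 - 30/(16^3 - 16) = 0.992647. Corrected H = 5.372059 / 0.992647 = 5.411852.
Step 5: Under H0, H ~ chi^2(3); p-value = 0.144007.
Step 6: alpha = 0.05. fail to reject H0.

H = 5.4119, df = 3, p = 0.144007, fail to reject H0.


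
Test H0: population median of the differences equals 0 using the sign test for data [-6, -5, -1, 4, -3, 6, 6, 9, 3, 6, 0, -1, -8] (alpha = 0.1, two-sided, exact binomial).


Step 1: Discard zero differences. Original n = 13; n_eff = number of nonzero differences = 12.
Nonzero differences (with sign): -6, -5, -1, +4, -3, +6, +6, +9, +3, +6, -1, -8
Step 2: Count signs: positive = 6, negative = 6.
Step 3: Under H0: P(positive) = 0.5, so the number of positives S ~ Bin(12, 0.5).
Step 4: Two-sided exact p-value = sum of Bin(12,0.5) probabilities at or below the observed probability = 1.000000.
Step 5: alpha = 0.1. fail to reject H0.

n_eff = 12, pos = 6, neg = 6, p = 1.000000, fail to reject H0.


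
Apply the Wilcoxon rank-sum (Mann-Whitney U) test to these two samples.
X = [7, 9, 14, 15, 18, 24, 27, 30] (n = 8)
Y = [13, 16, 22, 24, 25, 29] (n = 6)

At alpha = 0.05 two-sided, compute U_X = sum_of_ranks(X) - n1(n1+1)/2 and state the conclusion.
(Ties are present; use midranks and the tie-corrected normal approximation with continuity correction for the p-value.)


Step 1: Combine and sort all 14 observations; assign midranks.
sorted (value, group): (7,X), (9,X), (13,Y), (14,X), (15,X), (16,Y), (18,X), (22,Y), (24,X), (24,Y), (25,Y), (27,X), (29,Y), (30,X)
ranks: 7->1, 9->2, 13->3, 14->4, 15->5, 16->6, 18->7, 22->8, 24->9.5, 24->9.5, 25->11, 27->12, 29->13, 30->14
Step 2: Rank sum for X: R1 = 1 + 2 + 4 + 5 + 7 + 9.5 + 12 + 14 = 54.5.
Step 3: U_X = R1 - n1(n1+1)/2 = 54.5 - 8*9/2 = 54.5 - 36 = 18.5.
       U_Y = n1*n2 - U_X = 48 - 18.5 = 29.5.
Step 4: Ties are present, so use the tie-corrected normal approximation (with continuity correction) for the p-value.
Step 5: p-value = 0.518145; compare to alpha = 0.05. fail to reject H0.

U_X = 18.5, p = 0.518145, fail to reject H0 at alpha = 0.05.


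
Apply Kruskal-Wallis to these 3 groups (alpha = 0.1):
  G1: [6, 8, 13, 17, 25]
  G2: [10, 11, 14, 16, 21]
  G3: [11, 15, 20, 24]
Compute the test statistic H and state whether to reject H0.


Step 1: Combine all N = 14 observations and assign midranks.
sorted (value, group, rank): (6,G1,1), (8,G1,2), (10,G2,3), (11,G2,4.5), (11,G3,4.5), (13,G1,6), (14,G2,7), (15,G3,8), (16,G2,9), (17,G1,10), (20,G3,11), (21,G2,12), (24,G3,13), (25,G1,14)
Step 2: Sum ranks within each group.
R_1 = 33 (n_1 = 5)
R_2 = 35.5 (n_2 = 5)
R_3 = 36.5 (n_3 = 4)
Step 3: H = 12/(N(N+1)) * sum(R_i^2/n_i) - 3(N+1)
     = 12/(14*15) * (33^2/5 + 35.5^2/5 + 36.5^2/4) - 3*15
     = 0.057143 * 802.913 - 45
     = 0.880714.
Step 4: Ties present; correction factor C = 1 - 6/(14^3 - 14) = 0.997802. Corrected H = 0.880714 / 0.997802 = 0.882654.
Step 5: Under H0, H ~ chi^2(2); p-value = 0.643182.
Step 6: alpha = 0.1. fail to reject H0.

H = 0.8827, df = 2, p = 0.643182, fail to reject H0.


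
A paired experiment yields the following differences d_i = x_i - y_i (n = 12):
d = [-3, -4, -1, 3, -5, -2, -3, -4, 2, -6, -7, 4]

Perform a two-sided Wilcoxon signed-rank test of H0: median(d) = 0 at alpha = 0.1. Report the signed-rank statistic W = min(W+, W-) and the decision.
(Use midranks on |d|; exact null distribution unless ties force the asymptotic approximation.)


Step 1: Drop any zero differences (none here) and take |d_i|.
|d| = [3, 4, 1, 3, 5, 2, 3, 4, 2, 6, 7, 4]
Step 2: Midrank |d_i| (ties get averaged ranks).
ranks: |3|->5, |4|->8, |1|->1, |3|->5, |5|->10, |2|->2.5, |3|->5, |4|->8, |2|->2.5, |6|->11, |7|->12, |4|->8
Step 3: Attach original signs; sum ranks with positive sign and with negative sign.
W+ = 5 + 2.5 + 8 = 15.5
W- = 5 + 8 + 1 + 10 + 2.5 + 5 + 8 + 11 + 12 = 62.5
(Check: W+ + W- = 78 should equal n(n+1)/2 = 78.)
Step 4: Test statistic W = min(W+, W-) = 15.5.
Step 5: Ties in |d|, so use the tie-corrected normal approximation.
        E[W] = n(n+1)/4 = 12*13/4 = 39.
        Tie groups: |d|=2 (t=2), |d|=3 (t=3), |d|=4 (t=3); sum(t^3 - t) = 54.
        Var[W] = n(n+1)(2n+1)/24 - sum(t^3-t)/48 = 3900/24 - 54/48 = 161.375.
        z = (W - E[W]) / sqrt(Var[W]) = (15.5 - 39) / 12.7033 = -1.8499.
        Two-sided p = 2*Phi(z) = 0.064327.
Step 6: alpha = 0.1. reject H0.

W+ = 15.5, W- = 62.5, W = min = 15.5, p = 0.064327, reject H0.


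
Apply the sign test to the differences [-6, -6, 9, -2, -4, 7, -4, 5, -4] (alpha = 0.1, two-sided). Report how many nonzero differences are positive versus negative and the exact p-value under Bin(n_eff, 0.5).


Step 1: Discard zero differences. Original n = 9; n_eff = number of nonzero differences = 9.
Nonzero differences (with sign): -6, -6, +9, -2, -4, +7, -4, +5, -4
Step 2: Count signs: positive = 3, negative = 6.
Step 3: Under H0: P(positive) = 0.5, so the number of positives S ~ Bin(9, 0.5).
Step 4: Two-sided exact p-value = sum of Bin(9,0.5) probabilities at or below the observed probability = 0.507812.
Step 5: alpha = 0.1. fail to reject H0.

n_eff = 9, pos = 3, neg = 6, p = 0.507812, fail to reject H0.


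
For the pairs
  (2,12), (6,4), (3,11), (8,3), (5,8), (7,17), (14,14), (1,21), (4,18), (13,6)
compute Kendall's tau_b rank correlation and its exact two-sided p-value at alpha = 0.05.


Step 1: Enumerate the 45 unordered pairs (i,j) with i<j and classify each by sign(x_j-x_i) * sign(y_j-y_i).
  (1,2):dx=+4,dy=-8->D; (1,3):dx=+1,dy=-1->D; (1,4):dx=+6,dy=-9->D; (1,5):dx=+3,dy=-4->D
  (1,6):dx=+5,dy=+5->C; (1,7):dx=+12,dy=+2->C; (1,8):dx=-1,dy=+9->D; (1,9):dx=+2,dy=+6->C
  (1,10):dx=+11,dy=-6->D; (2,3):dx=-3,dy=+7->D; (2,4):dx=+2,dy=-1->D; (2,5):dx=-1,dy=+4->D
  (2,6):dx=+1,dy=+13->C; (2,7):dx=+8,dy=+10->C; (2,8):dx=-5,dy=+17->D; (2,9):dx=-2,dy=+14->D
  (2,10):dx=+7,dy=+2->C; (3,4):dx=+5,dy=-8->D; (3,5):dx=+2,dy=-3->D; (3,6):dx=+4,dy=+6->C
  (3,7):dx=+11,dy=+3->C; (3,8):dx=-2,dy=+10->D; (3,9):dx=+1,dy=+7->C; (3,10):dx=+10,dy=-5->D
  (4,5):dx=-3,dy=+5->D; (4,6):dx=-1,dy=+14->D; (4,7):dx=+6,dy=+11->C; (4,8):dx=-7,dy=+18->D
  (4,9):dx=-4,dy=+15->D; (4,10):dx=+5,dy=+3->C; (5,6):dx=+2,dy=+9->C; (5,7):dx=+9,dy=+6->C
  (5,8):dx=-4,dy=+13->D; (5,9):dx=-1,dy=+10->D; (5,10):dx=+8,dy=-2->D; (6,7):dx=+7,dy=-3->D
  (6,8):dx=-6,dy=+4->D; (6,9):dx=-3,dy=+1->D; (6,10):dx=+6,dy=-11->D; (7,8):dx=-13,dy=+7->D
  (7,9):dx=-10,dy=+4->D; (7,10):dx=-1,dy=-8->C; (8,9):dx=+3,dy=-3->D; (8,10):dx=+12,dy=-15->D
  (9,10):dx=+9,dy=-12->D
Step 2: C = 14, D = 31, total pairs = 45.
Step 3: tau = (C - D)/(n(n-1)/2) = (14 - 31)/45 = -0.377778.
Step 4: Exact two-sided p-value (enumerate n! = 3628800 permutations of y under H0): p = 0.155742.
Step 5: alpha = 0.05. fail to reject H0.

tau_b = -0.3778 (C=14, D=31), p = 0.155742, fail to reject H0.


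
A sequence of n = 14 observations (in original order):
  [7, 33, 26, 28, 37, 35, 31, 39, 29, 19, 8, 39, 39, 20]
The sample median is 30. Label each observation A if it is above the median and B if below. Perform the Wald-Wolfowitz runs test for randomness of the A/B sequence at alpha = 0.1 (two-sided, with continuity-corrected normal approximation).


Step 1: Compute median = 30; label A = above, B = below.
Labels in order: BABBAAAABBBAAB  (n_A = 7, n_B = 7)
Step 2: Count runs R = 7.
Step 3: Under H0 (random ordering), E[R] = 2*n_A*n_B/(n_A+n_B) + 1 = 2*7*7/14 + 1 = 8.0000.
        Var[R] = 2*n_A*n_B*(2*n_A*n_B - n_A - n_B) / ((n_A+n_B)^2 * (n_A+n_B-1)) = 8232/2548 = 3.2308.
        SD[R] = 1.7974.
Step 4: Continuity-corrected z = (R + 0.5 - E[R]) / SD[R] = (7 + 0.5 - 8.0000) / 1.7974 = -0.2782.
Step 5: Two-sided p-value via normal approximation = 2*(1 - Phi(|z|)) = 0.780879.
Step 6: alpha = 0.1. fail to reject H0.

R = 7, z = -0.2782, p = 0.780879, fail to reject H0.


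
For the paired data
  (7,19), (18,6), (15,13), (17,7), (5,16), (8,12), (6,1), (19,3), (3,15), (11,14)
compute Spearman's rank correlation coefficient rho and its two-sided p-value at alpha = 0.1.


Step 1: Rank x and y separately (midranks; no ties here).
rank(x): 7->4, 18->9, 15->7, 17->8, 5->2, 8->5, 6->3, 19->10, 3->1, 11->6
rank(y): 19->10, 6->3, 13->6, 7->4, 16->9, 12->5, 1->1, 3->2, 15->8, 14->7
Step 2: d_i = R_x(i) - R_y(i); compute d_i^2.
  (4-10)^2=36, (9-3)^2=36, (7-6)^2=1, (8-4)^2=16, (2-9)^2=49, (5-5)^2=0, (3-1)^2=4, (10-2)^2=64, (1-8)^2=49, (6-7)^2=1
sum(d^2) = 256.
Step 3: rho = 1 - 6*256 / (10*(10^2 - 1)) = 1 - 1536/990 = -0.551515.
Step 4: Under H0, t = rho * sqrt((n-2)/(1-rho^2)) = -1.8700 ~ t(8).
Step 5: Two-sided p-value from the t-distribution with 8 df = 0.098401.
Step 6: alpha = 0.1. reject H0.

rho = -0.5515, p = 0.098401, reject H0 at alpha = 0.1.


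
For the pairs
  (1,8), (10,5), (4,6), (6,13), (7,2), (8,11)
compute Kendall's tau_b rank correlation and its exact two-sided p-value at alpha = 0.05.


Step 1: Enumerate the 15 unordered pairs (i,j) with i<j and classify each by sign(x_j-x_i) * sign(y_j-y_i).
  (1,2):dx=+9,dy=-3->D; (1,3):dx=+3,dy=-2->D; (1,4):dx=+5,dy=+5->C; (1,5):dx=+6,dy=-6->D
  (1,6):dx=+7,dy=+3->C; (2,3):dx=-6,dy=+1->D; (2,4):dx=-4,dy=+8->D; (2,5):dx=-3,dy=-3->C
  (2,6):dx=-2,dy=+6->D; (3,4):dx=+2,dy=+7->C; (3,5):dx=+3,dy=-4->D; (3,6):dx=+4,dy=+5->C
  (4,5):dx=+1,dy=-11->D; (4,6):dx=+2,dy=-2->D; (5,6):dx=+1,dy=+9->C
Step 2: C = 6, D = 9, total pairs = 15.
Step 3: tau = (C - D)/(n(n-1)/2) = (6 - 9)/15 = -0.200000.
Step 4: Exact two-sided p-value (enumerate n! = 720 permutations of y under H0): p = 0.719444.
Step 5: alpha = 0.05. fail to reject H0.

tau_b = -0.2000 (C=6, D=9), p = 0.719444, fail to reject H0.


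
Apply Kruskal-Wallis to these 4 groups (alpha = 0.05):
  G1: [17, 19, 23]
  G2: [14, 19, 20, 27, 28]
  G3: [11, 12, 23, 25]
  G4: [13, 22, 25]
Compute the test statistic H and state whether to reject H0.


Step 1: Combine all N = 15 observations and assign midranks.
sorted (value, group, rank): (11,G3,1), (12,G3,2), (13,G4,3), (14,G2,4), (17,G1,5), (19,G1,6.5), (19,G2,6.5), (20,G2,8), (22,G4,9), (23,G1,10.5), (23,G3,10.5), (25,G3,12.5), (25,G4,12.5), (27,G2,14), (28,G2,15)
Step 2: Sum ranks within each group.
R_1 = 22 (n_1 = 3)
R_2 = 47.5 (n_2 = 5)
R_3 = 26 (n_3 = 4)
R_4 = 24.5 (n_4 = 3)
Step 3: H = 12/(N(N+1)) * sum(R_i^2/n_i) - 3(N+1)
     = 12/(15*16) * (22^2/3 + 47.5^2/5 + 26^2/4 + 24.5^2/3) - 3*16
     = 0.050000 * 981.667 - 48
     = 1.083333.
Step 4: Ties present; correction factor C = 1 - 18/(15^3 - 15) = 0.994643. Corrected H = 1.083333 / 0.994643 = 1.089168.
Step 5: Under H0, H ~ chi^2(3); p-value = 0.779690.
Step 6: alpha = 0.05. fail to reject H0.

H = 1.0892, df = 3, p = 0.779690, fail to reject H0.


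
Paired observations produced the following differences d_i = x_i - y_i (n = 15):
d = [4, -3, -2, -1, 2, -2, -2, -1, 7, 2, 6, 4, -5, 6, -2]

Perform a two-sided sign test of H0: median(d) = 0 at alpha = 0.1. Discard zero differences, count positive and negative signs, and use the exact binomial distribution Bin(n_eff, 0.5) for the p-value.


Step 1: Discard zero differences. Original n = 15; n_eff = number of nonzero differences = 15.
Nonzero differences (with sign): +4, -3, -2, -1, +2, -2, -2, -1, +7, +2, +6, +4, -5, +6, -2
Step 2: Count signs: positive = 7, negative = 8.
Step 3: Under H0: P(positive) = 0.5, so the number of positives S ~ Bin(15, 0.5).
Step 4: Two-sided exact p-value = sum of Bin(15,0.5) probabilities at or below the observed probability = 1.000000.
Step 5: alpha = 0.1. fail to reject H0.

n_eff = 15, pos = 7, neg = 8, p = 1.000000, fail to reject H0.


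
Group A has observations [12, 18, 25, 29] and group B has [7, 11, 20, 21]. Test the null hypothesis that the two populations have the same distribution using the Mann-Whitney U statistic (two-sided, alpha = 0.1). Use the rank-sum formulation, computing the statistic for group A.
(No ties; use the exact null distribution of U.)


Step 1: Combine and sort all 8 observations; assign midranks.
sorted (value, group): (7,Y), (11,Y), (12,X), (18,X), (20,Y), (21,Y), (25,X), (29,X)
ranks: 7->1, 11->2, 12->3, 18->4, 20->5, 21->6, 25->7, 29->8
Step 2: Rank sum for X: R1 = 3 + 4 + 7 + 8 = 22.
Step 3: U_X = R1 - n1(n1+1)/2 = 22 - 4*5/2 = 22 - 10 = 12.
       U_Y = n1*n2 - U_X = 16 - 12 = 4.
Step 4: No ties, so the exact null distribution of U (based on enumerating the C(8,4) = 70 equally likely rank assignments) gives the two-sided p-value.
Step 5: p-value = 0.342857; compare to alpha = 0.1. fail to reject H0.

U_X = 12, p = 0.342857, fail to reject H0 at alpha = 0.1.


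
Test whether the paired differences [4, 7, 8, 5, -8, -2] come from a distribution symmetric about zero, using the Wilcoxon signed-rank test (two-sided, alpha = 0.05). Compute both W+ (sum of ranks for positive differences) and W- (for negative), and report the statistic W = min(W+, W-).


Step 1: Drop any zero differences (none here) and take |d_i|.
|d| = [4, 7, 8, 5, 8, 2]
Step 2: Midrank |d_i| (ties get averaged ranks).
ranks: |4|->2, |7|->4, |8|->5.5, |5|->3, |8|->5.5, |2|->1
Step 3: Attach original signs; sum ranks with positive sign and with negative sign.
W+ = 2 + 4 + 5.5 + 3 = 14.5
W- = 5.5 + 1 = 6.5
(Check: W+ + W- = 21 should equal n(n+1)/2 = 21.)
Step 4: Test statistic W = min(W+, W-) = 6.5.
Step 5: Ties in |d|, so use the tie-corrected normal approximation.
        E[W] = n(n+1)/4 = 6*7/4 = 10.5.
        Tie groups: |d|=8 (t=2); sum(t^3 - t) = 6.
        Var[W] = n(n+1)(2n+1)/24 - sum(t^3-t)/48 = 546/24 - 6/48 = 22.625.
        z = (W - E[W]) / sqrt(Var[W]) = (6.5 - 10.5) / 4.7566 = -0.8409.
        Two-sided p = 2*Phi(z) = 0.400381.
Step 6: alpha = 0.05. fail to reject H0.

W+ = 14.5, W- = 6.5, W = min = 6.5, p = 0.400381, fail to reject H0.


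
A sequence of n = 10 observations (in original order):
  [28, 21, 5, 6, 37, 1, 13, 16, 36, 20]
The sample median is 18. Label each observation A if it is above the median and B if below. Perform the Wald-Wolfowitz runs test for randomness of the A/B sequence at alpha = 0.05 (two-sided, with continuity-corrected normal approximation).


Step 1: Compute median = 18; label A = above, B = below.
Labels in order: AABBABBBAA  (n_A = 5, n_B = 5)
Step 2: Count runs R = 5.
Step 3: Under H0 (random ordering), E[R] = 2*n_A*n_B/(n_A+n_B) + 1 = 2*5*5/10 + 1 = 6.0000.
        Var[R] = 2*n_A*n_B*(2*n_A*n_B - n_A - n_B) / ((n_A+n_B)^2 * (n_A+n_B-1)) = 2000/900 = 2.2222.
        SD[R] = 1.4907.
Step 4: Continuity-corrected z = (R + 0.5 - E[R]) / SD[R] = (5 + 0.5 - 6.0000) / 1.4907 = -0.3354.
Step 5: Two-sided p-value via normal approximation = 2*(1 - Phi(|z|)) = 0.737316.
Step 6: alpha = 0.05. fail to reject H0.

R = 5, z = -0.3354, p = 0.737316, fail to reject H0.
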